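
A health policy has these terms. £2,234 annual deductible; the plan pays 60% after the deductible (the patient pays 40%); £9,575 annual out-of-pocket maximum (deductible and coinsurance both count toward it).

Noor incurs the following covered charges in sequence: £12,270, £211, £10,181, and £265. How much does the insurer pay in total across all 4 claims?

£13,352

Claim 1 (£12,270): £2,234 to deductible, leaving £10,036; 40% of £10,036 = £4,014.40. Cost to patient: £6,248.40. OOP to date £6,248.40. Plan pays £12,270 − £6,248.40 = £6,021.60.
Claim 2 (£211): deductible met; 40% of £211 = £84.40. Patient pays £84.40; OOP now £6,332.80. Insurer: £211 − £84.40 = £126.60.
Claim 3 (£10,181): deductible already satisfied, so patient's share is 40% × £10,181 = £4,072.40. OOP would hit £10,405.20 > £9,575, so the cap limits the patient to £9,575 − £6,332.80 = £3,242.20. Insurer: £10,181 − £3,242.20 = £6,938.80.
Claim 4 (£265): deductible met; 40% of £265 = £106. OOP would hit £9,681 > £9,575, so the cap limits the patient to £9,575 − £9,575 = £0. Plan pays £265 − £0 = £265.
Insurer total: £6,021.60 + £126.60 + £6,938.80 + £265 = £13,352.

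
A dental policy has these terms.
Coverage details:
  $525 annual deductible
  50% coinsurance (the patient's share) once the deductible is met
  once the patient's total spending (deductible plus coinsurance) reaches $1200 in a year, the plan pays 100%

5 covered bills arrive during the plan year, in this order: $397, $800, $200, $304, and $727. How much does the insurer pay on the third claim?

#1 ($397): fully absorbed by the deductible. Patient pays $397; OOP now $397. Insurer: $397 − $397 = $0.
#2 ($800): deductible takes $128, $672 remains; patient's 50% is $336. Patient owes $464 (running OOP $861). Insurer: $800 − $464 = $336.
#3 ($200): deductible already satisfied, so patient's share is 50% × $200 = $100. Patient owes $100 (running OOP $961). Plan pays $200 − $100 = $100.

$100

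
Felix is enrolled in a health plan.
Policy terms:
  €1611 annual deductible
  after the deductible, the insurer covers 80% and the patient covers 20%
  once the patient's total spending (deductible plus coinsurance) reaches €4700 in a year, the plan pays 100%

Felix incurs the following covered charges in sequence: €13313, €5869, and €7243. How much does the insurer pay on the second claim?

€5120.40

Bill 1, €13313: €1611 finishes the deductible; €11702 goes to coinsurance; coinsurance €11702 × 20% = €2340.40. Cost to patient: €3951.40. OOP to date €3951.40. Plan pays €13313 − €3951.40 = €9361.60.
Bill 2, €5869: 20% coinsurance on €5869 = €1173.80. OOP would hit €5125.20 > €4700, so the cap limits the patient to €4700 − €3951.40 = €748.60. Insurer: €5869 − €748.60 = €5120.40.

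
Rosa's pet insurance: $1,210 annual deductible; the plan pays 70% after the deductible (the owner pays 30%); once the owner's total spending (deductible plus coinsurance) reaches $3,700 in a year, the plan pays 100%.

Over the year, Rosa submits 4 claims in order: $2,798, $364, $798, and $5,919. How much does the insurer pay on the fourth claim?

Bill 1, $2,798: $1,210 finishes the deductible; $1,588 goes to coinsurance; coinsurance $1,588 × 30% = $476.40. Owner pays $1,686.40; OOP now $1,686.40. Insurer: $2,798 − $1,686.40 = $1,111.60.
Bill 2, $364: deductible already satisfied, so owner's share is 30% × $364 = $109.20. Cost to owner: $109.20. OOP to date $1,795.60. Plan pays $364 − $109.20 = $254.80.
Bill 3, $798: deductible met; 30% of $798 = $239.40. Owner owes $239.40 (running OOP $2,035). Plan pays $798 − $239.40 = $558.60.
Bill 4, $5,919: deductible met; 30% of $5,919 = $1,775.70. That would push OOP to $3,810.70, over the $3,700 cap, so owner pays $3,700 − $2,035 = $1,665. Insurer: $5,919 − $1,665 = $4,254.

$4,254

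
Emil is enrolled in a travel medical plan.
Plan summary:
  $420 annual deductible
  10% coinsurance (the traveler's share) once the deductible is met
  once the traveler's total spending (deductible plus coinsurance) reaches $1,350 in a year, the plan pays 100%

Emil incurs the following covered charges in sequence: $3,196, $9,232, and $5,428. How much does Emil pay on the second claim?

$652.40

Bill 1, $3,196: $420 to deductible, leaving $2,776; traveler's 10% is $277.60. Traveler owes $697.60 (running OOP $697.60).
Bill 2, $9,232: deductible already satisfied, so traveler's share is 10% × $9,232 = $923.20. That would push OOP to $1,620.80, over the $1,350 cap, so traveler pays $1,350 − $697.60 = $652.40.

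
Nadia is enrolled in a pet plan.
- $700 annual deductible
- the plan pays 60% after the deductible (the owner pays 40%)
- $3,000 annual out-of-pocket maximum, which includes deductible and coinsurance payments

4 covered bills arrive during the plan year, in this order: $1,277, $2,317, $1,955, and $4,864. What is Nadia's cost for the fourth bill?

#1 ($1,277): $700 finishes the deductible; $577 goes to coinsurance; coinsurance $577 × 40% = $230.80. Cost to owner: $930.80. OOP to date $930.80.
#2 ($2,317): 40% coinsurance on $2,317 = $926.80. Owner pays $926.80; OOP now $1,857.60.
#3 ($1,955): deductible already satisfied, so owner's share is 40% × $1,955 = $782. Cost to owner: $782. OOP to date $2,639.60.
#4 ($4,864): deductible met; 40% of $4,864 = $1,945.60. That would push OOP to $4,585.20, over the $3,000 cap, so owner pays $3,000 − $2,639.60 = $360.40.

$360.40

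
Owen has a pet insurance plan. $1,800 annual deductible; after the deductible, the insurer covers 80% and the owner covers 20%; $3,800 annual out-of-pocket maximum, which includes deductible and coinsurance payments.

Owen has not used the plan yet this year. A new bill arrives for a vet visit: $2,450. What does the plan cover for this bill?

$520

Deductible not yet touched, so the first $1,800 of the bill goes to the deductible.
After the $1,800 deductible portion, $2,450 − $1,800 = $650 is subject to coinsurance.
20% of $650 = $130 falls to the owner.
So the owner owes $1,800 + $130 = $1,930 before any cap.
Cumulative spending $0 + $1,930 = $1,930 stays under the $3,800 maximum.
Insurer pays the balance: $2,450 − $1,930 = $520.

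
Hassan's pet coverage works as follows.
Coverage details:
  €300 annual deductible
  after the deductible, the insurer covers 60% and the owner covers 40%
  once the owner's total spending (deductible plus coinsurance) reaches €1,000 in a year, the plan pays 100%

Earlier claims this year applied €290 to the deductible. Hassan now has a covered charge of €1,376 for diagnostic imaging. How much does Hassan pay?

Remaining deductible: €300 − €290 = €10.
That leaves €1,376 − €10 = €1,366 for coinsurance.
Coinsurance: €1,366 × 40% = €546.40.
That puts the owner's cost at €10 + €546.40 = €556.40 before any cap.
Year-to-date out-of-pocket becomes €290 + €556.40 = €846.40, still under the €1,000 maximum, so no cap applies.

€556.40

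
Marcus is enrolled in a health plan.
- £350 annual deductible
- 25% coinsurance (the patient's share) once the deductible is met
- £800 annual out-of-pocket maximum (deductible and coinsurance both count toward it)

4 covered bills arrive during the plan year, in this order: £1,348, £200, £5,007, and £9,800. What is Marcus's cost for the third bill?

Claim 1 (£1,348): £350 to deductible, leaving £998; patient's 25% is £249.50. Patient owes £599.50 (running OOP £599.50).
Claim 2 (£200): deductible met; 25% of £200 = £50. Patient pays £50; OOP now £649.50.
Claim 3 (£5,007): 25% coinsurance on £5,007 = £1,251.75. Adding that to £649.50 gives £1,901.25, past the £800 cap; patient pays only £800 − £649.50 = £150.50.

£150.50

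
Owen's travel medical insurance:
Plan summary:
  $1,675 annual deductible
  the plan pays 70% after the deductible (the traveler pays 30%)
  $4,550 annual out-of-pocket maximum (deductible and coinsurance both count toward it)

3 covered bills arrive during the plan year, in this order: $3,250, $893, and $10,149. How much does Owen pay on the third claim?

$2,134.60

Bill 1, $3,250: $1,675 to deductible, leaving $1,575; 30% of $1,575 = $472.50. Cost to traveler: $2,147.50. OOP to date $2,147.50.
Bill 2, $893: 30% coinsurance on $893 = $267.90. Traveler owes $267.90 (running OOP $2,415.40).
Bill 3, $10,149: 30% coinsurance on $10,149 = $3,044.70. OOP would hit $5,460.10 > $4,550, so the cap limits the traveler to $4,550 − $2,415.40 = $2,134.60.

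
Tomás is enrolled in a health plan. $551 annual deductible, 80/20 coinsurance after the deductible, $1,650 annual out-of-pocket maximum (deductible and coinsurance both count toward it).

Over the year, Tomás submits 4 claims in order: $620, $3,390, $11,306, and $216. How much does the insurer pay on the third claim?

$10,898.80

#1 ($620): $551 to deductible, leaving $69; coinsurance $69 × 20% = $13.80. Cost to patient: $564.80. OOP to date $564.80. Insurer: $620 − $564.80 = $55.20.
#2 ($3,390): 20% coinsurance on $3,390 = $678. Patient pays $678; OOP now $1,242.80. Insurer: $3,390 − $678 = $2,712.
#3 ($11,306): deductible already satisfied, so patient's share is 20% × $11,306 = $2,261.20. Adding that to $1,242.80 gives $3,504, past the $1,650 cap; patient pays only $1,650 − $1,242.80 = $407.20. Plan pays $11,306 − $407.20 = $10,898.80.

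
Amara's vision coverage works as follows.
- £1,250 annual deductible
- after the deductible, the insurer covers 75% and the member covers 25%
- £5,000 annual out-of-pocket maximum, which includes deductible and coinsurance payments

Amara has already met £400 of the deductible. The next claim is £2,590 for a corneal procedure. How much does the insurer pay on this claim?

£400 of the £1,250 deductible is already met, leaving £850.
The remaining £1,740 (= £2,590 − £850) moves to coinsurance.
25% of £1,740 = £435 falls to the member.
Member responsibility before any cap: £850 + £435 = £1,285.
Cumulative spending £400 + £1,285 = £1,685 stays under the £5,000 maximum.
Insurer pays the balance: £2,590 − £1,285 = £1,305.

£1,305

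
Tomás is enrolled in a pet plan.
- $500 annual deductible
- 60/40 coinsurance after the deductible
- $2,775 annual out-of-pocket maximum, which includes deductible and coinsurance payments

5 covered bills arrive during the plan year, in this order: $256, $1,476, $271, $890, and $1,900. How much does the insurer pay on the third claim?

$162.60

Bill 1, $256: entire amount goes to the deductible. Owner pays $256; OOP now $256. Plan pays $256 − $256 = $0.
Bill 2, $1,476: $244 to deductible, leaving $1,232; coinsurance $1,232 × 40% = $492.80. Owner owes $736.80 (running OOP $992.80). Plan pays $1,476 − $736.80 = $739.20.
Bill 3, $271: deductible met; 40% of $271 = $108.40. Cost to owner: $108.40. OOP to date $1,101.20. Plan pays $271 − $108.40 = $162.60.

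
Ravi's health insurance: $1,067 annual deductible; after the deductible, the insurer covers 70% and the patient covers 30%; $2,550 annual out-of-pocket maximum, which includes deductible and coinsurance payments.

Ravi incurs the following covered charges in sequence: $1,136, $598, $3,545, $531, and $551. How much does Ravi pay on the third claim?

$1,063.50

Bill 1, $1,136: $1,067 to deductible, leaving $69; coinsurance $69 × 30% = $20.70. Patient pays $1,087.70; OOP now $1,087.70.
Bill 2, $598: deductible already satisfied, so patient's share is 30% × $598 = $179.40. Patient pays $179.40; OOP now $1,267.10.
Bill 3, $3,545: 30% coinsurance on $3,545 = $1,063.50. Patient owes $1,063.50 (running OOP $2,330.60).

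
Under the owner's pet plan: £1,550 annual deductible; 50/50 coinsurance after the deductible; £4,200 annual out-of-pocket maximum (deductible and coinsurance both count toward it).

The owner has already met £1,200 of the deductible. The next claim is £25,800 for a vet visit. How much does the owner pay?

£3,000

Remaining deductible: £1,550 − £1,200 = £350.
The remaining £25,450 (= £25,800 − £350) moves to coinsurance.
Coinsurance: £25,450 × 50% = £12,725.
So the owner owes £350 + £12,725 = £13,075 before any cap.
That would bring total out-of-pocket to £14,275, past the £4,200 cap. The owner is capped at £4,200 − £1,200 = £3,000 on this claim.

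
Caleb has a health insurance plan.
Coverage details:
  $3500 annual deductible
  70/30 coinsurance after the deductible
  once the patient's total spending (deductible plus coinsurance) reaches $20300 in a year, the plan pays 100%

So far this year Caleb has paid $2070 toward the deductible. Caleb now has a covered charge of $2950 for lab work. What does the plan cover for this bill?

Remaining deductible: $3500 − $2070 = $1430.
The remaining $1520 (= $2950 − $1430) moves to coinsurance.
30% of $1520 = $456 falls to the patient.
Patient responsibility before any cap: $1430 + $456 = $1886.
Cumulative spending $2070 + $1886 = $3956 stays under the $20300 maximum.
Insurer pays the balance: $2950 − $1886 = $1064.

$1064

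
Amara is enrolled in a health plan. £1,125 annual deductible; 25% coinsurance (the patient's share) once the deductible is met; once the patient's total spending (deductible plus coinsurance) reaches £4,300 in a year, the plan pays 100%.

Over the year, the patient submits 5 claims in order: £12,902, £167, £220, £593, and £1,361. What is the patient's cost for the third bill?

£55

#1 (£12,902): £1,125 to deductible, leaving £11,777; patient's 25% is £2,944.25. Cost to patient: £4,069.25. OOP to date £4,069.25.
#2 (£167): deductible met; 25% of £167 = £41.75. Cost to patient: £41.75. OOP to date £4,111.
#3 (£220): 25% coinsurance on £220 = £55. Patient owes £55 (running OOP £4,166).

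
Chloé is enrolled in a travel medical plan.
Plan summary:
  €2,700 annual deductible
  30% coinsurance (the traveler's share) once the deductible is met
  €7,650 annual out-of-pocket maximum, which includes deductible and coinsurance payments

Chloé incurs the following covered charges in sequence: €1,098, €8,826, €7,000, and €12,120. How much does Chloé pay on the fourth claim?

#1 (€1,098): entire amount goes to the deductible. Traveler owes €1,098 (running OOP €1,098).
#2 (€8,826): €1,602 to deductible, leaving €7,224; coinsurance €7,224 × 30% = €2,167.20. Traveler pays €3,769.20; OOP now €4,867.20.
#3 (€7,000): deductible met; 30% of €7,000 = €2,100. Traveler pays €2,100; OOP now €6,967.20.
#4 (€12,120): deductible met; 30% of €12,120 = €3,636. Adding that to €6,967.20 gives €10,603.20, past the €7,650 cap; traveler pays only €7,650 − €6,967.20 = €682.80.

€682.80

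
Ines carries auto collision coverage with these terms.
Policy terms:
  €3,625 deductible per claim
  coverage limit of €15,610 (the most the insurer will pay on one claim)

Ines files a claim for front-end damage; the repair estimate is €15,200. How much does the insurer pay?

€11,575

After the deductible, €15,200 − €3,625 = €11,575 remains.
€11,575 ≤ €15,610, so the limit doesn't bind; insurer pays €11,575.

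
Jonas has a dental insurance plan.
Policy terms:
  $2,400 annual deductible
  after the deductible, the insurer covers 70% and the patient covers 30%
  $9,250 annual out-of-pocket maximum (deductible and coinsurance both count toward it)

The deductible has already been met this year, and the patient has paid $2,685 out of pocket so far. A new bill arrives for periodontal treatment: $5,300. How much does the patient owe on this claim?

$1,590

The deductible is already satisfied, so the full bill goes to coinsurance.
Patient's 30% share of $5,300 is $1,590.
Total out-of-pocket so far would be $2,685 + $1,590 = $4,275, below the $9,250 cap — no reduction.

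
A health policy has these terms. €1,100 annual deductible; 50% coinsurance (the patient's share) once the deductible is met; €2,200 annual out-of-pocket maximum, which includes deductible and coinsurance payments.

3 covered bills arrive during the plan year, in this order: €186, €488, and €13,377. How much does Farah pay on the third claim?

Claim 1 (€186): all of it applies to the deductible. Patient pays €186; OOP now €186.
Claim 2 (€488): entire amount goes to the deductible. Patient owes €488 (running OOP €674).
Claim 3 (€13,377): €426 finishes the deductible; €12,951 goes to coinsurance; coinsurance €12,951 × 50% = €6,475.50. Together that's €426 + €6,475.50 = €6,901.50. Adding that to €674 gives €7,575.50, past the €2,200 cap; patient pays only €2,200 − €674 = €1,526.

€1,526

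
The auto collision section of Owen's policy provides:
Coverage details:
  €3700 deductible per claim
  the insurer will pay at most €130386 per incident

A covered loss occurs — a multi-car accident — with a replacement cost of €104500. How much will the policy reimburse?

After the deductible, €104500 − €3700 = €100800 remains.
€100800 ≤ €130386, so the limit doesn't bind; insurer pays €100800.

€100800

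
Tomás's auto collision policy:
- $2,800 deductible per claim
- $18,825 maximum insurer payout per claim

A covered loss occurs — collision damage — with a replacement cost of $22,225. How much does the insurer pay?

$18,825

Less the $2,800 deductible: $22,225 − $2,800 = $19,425.
$19,425 exceeds the $18,825 limit, so the insurer pays the limit: $18,825.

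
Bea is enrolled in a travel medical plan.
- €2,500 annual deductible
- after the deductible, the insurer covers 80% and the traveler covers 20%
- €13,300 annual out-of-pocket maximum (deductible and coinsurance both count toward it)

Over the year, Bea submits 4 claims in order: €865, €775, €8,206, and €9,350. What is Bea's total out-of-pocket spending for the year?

Claim 1 (€865): fully absorbed by the deductible. Traveler owes €865 (running OOP €865).
Claim 2 (€775): all of it applies to the deductible. Cost to traveler: €775. OOP to date €1,640.
Claim 3 (€8,206): deductible takes €860, €7,346 remains; coinsurance €7,346 × 20% = €1,469.20. Traveler pays €2,329.20; OOP now €3,969.20.
Claim 4 (€9,350): deductible met; 20% of €9,350 = €1,870. Cost to traveler: €1,870. OOP to date €5,839.20.
Summing the traveler's payments: €865 + €775 + €2,329.20 + €1,870 = €5,839.20.

€5,839.20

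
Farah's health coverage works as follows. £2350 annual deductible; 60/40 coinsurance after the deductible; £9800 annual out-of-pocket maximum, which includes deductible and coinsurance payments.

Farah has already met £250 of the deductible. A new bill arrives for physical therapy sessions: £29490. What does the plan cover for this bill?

£19940

Remaining deductible: £2350 − £250 = £2100.
After the £2100 deductible portion, £29490 − £2100 = £27390 is subject to coinsurance.
Coinsurance: £27390 × 40% = £10956.
Patient responsibility before any cap: £2100 + £10956 = £13056.
Year-to-date out-of-pocket would reach £250 + £13056 = £13306, above the £9800 maximum, so the patient pays only £9800 − £250 = £9550.
Insurer pays the balance: £29490 − £9550 = £19940.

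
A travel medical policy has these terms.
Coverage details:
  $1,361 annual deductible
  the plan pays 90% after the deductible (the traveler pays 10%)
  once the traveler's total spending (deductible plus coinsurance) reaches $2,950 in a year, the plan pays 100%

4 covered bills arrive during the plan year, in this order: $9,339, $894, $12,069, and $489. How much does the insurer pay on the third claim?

#1 ($9,339): $1,361 finishes the deductible; $7,978 goes to coinsurance; traveler's 10% is $797.80. Cost to traveler: $2,158.80. OOP to date $2,158.80. Plan pays $9,339 − $2,158.80 = $7,180.20.
#2 ($894): 10% coinsurance on $894 = $89.40. Cost to traveler: $89.40. OOP to date $2,248.20. Insurer: $894 − $89.40 = $804.60.
#3 ($12,069): 10% coinsurance on $12,069 = $1,206.90. That would push OOP to $3,455.10, over the $2,950 cap, so traveler pays $2,950 − $2,248.20 = $701.80. Insurer: $12,069 − $701.80 = $11,367.20.

$11,367.20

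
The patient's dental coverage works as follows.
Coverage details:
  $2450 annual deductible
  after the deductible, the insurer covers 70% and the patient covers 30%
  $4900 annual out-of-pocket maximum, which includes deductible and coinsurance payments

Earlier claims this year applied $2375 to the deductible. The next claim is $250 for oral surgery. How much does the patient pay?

$2375 of the $2450 deductible is already met, leaving $75.
After the $75 deductible portion, $250 − $75 = $175 is subject to coinsurance.
30% of $175 = $52.50 falls to the patient.
So the patient owes $75 + $52.50 = $127.50 before any cap.
Total out-of-pocket so far would be $2375 + $127.50 = $2502.50, below the $4900 cap — no reduction.

$127.50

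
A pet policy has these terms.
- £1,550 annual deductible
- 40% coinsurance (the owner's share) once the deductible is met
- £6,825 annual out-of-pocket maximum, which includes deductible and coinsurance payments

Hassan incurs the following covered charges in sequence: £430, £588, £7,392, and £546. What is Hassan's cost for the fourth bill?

£218.40

#1 (£430): all of it applies to the deductible. Owner pays £430; OOP now £430.
#2 (£588): all of it applies to the deductible. Owner pays £588; OOP now £1,018.
#3 (£7,392): £532 finishes the deductible; £6,860 goes to coinsurance; 40% of £6,860 = £2,744. Cost to owner: £3,276. OOP to date £4,294.
#4 (£546): deductible already satisfied, so owner's share is 40% × £546 = £218.40. Cost to owner: £218.40. OOP to date £4,512.40.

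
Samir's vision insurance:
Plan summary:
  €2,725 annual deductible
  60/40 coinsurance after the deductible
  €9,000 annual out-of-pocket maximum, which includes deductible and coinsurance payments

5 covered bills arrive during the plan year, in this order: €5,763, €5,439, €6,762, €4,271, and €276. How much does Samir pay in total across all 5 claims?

€9,000

#1 (€5,763): €2,725 finishes the deductible; €3,038 goes to coinsurance; member's 40% is €1,215.20. Cost to member: €3,940.20. OOP to date €3,940.20.
#2 (€5,439): deductible already satisfied, so member's share is 40% × €5,439 = €2,175.60. Member owes €2,175.60 (running OOP €6,115.80).
#3 (€6,762): 40% coinsurance on €6,762 = €2,704.80. Member owes €2,704.80 (running OOP €8,820.60).
#4 (€4,271): 40% coinsurance on €4,271 = €1,708.40. That would push OOP to €10,529, over the €9,000 cap, so member pays €9,000 − €8,820.60 = €179.40.
#5 (€276): 40% coinsurance on €276 = €110.40. That would push OOP to €9,110.40, over the €9,000 cap, so member pays €9,000 − €9,000 = €0.
Summing the member's payments: €3,940.20 + €2,175.60 + €2,704.80 + €179.40 + €0 = €9,000.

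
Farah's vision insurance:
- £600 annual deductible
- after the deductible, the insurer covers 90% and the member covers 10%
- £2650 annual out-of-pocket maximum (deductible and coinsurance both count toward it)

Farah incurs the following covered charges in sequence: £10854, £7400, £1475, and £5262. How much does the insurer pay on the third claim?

£1327.50

#1 (£10854): £600 finishes the deductible; £10254 goes to coinsurance; coinsurance £10254 × 10% = £1025.40. Member owes £1625.40 (running OOP £1625.40). Plan pays £10854 − £1625.40 = £9228.60.
#2 (£7400): deductible already satisfied, so member's share is 10% × £7400 = £740. Cost to member: £740. OOP to date £2365.40. Insurer: £7400 − £740 = £6660.
#3 (£1475): 10% coinsurance on £1475 = £147.50. Member owes £147.50 (running OOP £2512.90). Insurer: £1475 − £147.50 = £1327.50.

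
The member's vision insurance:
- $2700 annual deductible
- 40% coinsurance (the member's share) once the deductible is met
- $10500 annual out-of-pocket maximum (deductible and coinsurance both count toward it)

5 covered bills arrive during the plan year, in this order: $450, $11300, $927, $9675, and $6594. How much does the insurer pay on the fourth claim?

Bill 1, $450: fully absorbed by the deductible. Member pays $450; OOP now $450. Insurer: $450 − $450 = $0.
Bill 2, $11300: deductible takes $2250, $9050 remains; coinsurance $9050 × 40% = $3620. Cost to member: $5870. OOP to date $6320. Insurer: $11300 − $5870 = $5430.
Bill 3, $927: deductible met; 40% of $927 = $370.80. Member owes $370.80 (running OOP $6690.80). Plan pays $927 − $370.80 = $556.20.
Bill 4, $9675: deductible already satisfied, so member's share is 40% × $9675 = $3870. That would push OOP to $10560.80, over the $10500 cap, so member pays $10500 − $6690.80 = $3809.20. Plan pays $9675 − $3809.20 = $5865.80.

$5865.80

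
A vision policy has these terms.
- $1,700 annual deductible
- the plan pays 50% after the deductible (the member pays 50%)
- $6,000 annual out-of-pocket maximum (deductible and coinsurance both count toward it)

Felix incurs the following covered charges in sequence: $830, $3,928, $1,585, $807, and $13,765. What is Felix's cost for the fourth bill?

$403.50

Bill 1, $830: entire amount goes to the deductible. Member owes $830 (running OOP $830).
Bill 2, $3,928: deductible takes $870, $3,058 remains; 50% of $3,058 = $1,529. Member owes $2,399 (running OOP $3,229).
Bill 3, $1,585: 50% coinsurance on $1,585 = $792.50. Member pays $792.50; OOP now $4,021.50.
Bill 4, $807: deductible already satisfied, so member's share is 50% × $807 = $403.50. Member owes $403.50 (running OOP $4,425).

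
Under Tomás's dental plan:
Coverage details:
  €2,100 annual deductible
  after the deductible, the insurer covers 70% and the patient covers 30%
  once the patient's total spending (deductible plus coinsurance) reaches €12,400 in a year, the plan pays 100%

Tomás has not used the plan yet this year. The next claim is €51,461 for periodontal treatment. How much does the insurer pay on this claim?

Deductible not yet touched, so the first €2,100 of the bill goes to the deductible.
After the €2,100 deductible portion, €51,461 − €2,100 = €49,361 is subject to coinsurance.
Coinsurance: €49,361 × 30% = €14,808.30.
That puts the patient's cost at €2,100 + €14,808.30 = €16,908.30 before any cap.
Adding €16,908.30 to the €0 already spent would give €16,908.30, which exceeds the €12,400 cap; the patient pays just €12,400 − €0 = €12,400.
Insurer pays the balance: €51,461 − €12,400 = €39,061.

€39,061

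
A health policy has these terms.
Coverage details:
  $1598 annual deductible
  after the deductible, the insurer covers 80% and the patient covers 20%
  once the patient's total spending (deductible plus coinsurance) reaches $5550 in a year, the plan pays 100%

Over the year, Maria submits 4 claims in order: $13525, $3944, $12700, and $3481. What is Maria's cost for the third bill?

$777.80

Bill 1, $13525: $1598 to deductible, leaving $11927; patient's 20% is $2385.40. Patient owes $3983.40 (running OOP $3983.40).
Bill 2, $3944: 20% coinsurance on $3944 = $788.80. Cost to patient: $788.80. OOP to date $4772.20.
Bill 3, $12700: deductible already satisfied, so patient's share is 20% × $12700 = $2540. OOP would hit $7312.20 > $5550, so the cap limits the patient to $5550 − $4772.20 = $777.80.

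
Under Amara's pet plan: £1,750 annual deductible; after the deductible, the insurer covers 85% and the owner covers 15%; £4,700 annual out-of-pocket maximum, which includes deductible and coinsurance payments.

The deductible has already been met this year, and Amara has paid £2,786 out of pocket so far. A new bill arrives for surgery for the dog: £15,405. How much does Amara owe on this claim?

£1,914

The deductible is already satisfied, so the full bill goes to coinsurance.
Owner's 15% share of £15,405 is £2,310.75.
That would bring total out-of-pocket to £5,096.75, past the £4,700 cap. The owner is capped at £4,700 − £2,786 = £1,914 on this claim.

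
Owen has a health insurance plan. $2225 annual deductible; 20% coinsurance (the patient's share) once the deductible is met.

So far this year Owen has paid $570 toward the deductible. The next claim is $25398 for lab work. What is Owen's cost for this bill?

Deductible still to meet: $2225 − $570 = $1655.
That leaves $25398 − $1655 = $23743 for coinsurance.
Patient's 20% share of $23743 is $4748.60.
So the patient owes $1655 + $4748.60 = $6403.60.

$6403.60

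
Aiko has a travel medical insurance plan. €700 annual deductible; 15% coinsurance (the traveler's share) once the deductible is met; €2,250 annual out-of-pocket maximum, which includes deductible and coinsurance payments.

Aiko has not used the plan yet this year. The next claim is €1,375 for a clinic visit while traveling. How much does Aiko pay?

Nothing has been paid toward the €700 deductible, so the first €700 of this charge is applied there.
The remaining €675 (= €1,375 − €700) moves to coinsurance.
Traveler's 15% share of €675 is €101.25.
Traveler responsibility before any cap: €700 + €101.25 = €801.25.
Cumulative spending €0 + €801.25 = €801.25 stays under the €2,250 maximum.

€801.25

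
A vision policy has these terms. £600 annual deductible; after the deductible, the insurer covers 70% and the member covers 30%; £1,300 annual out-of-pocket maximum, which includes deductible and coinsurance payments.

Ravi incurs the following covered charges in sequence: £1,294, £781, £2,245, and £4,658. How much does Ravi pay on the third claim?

£257.50

Claim 1 (£1,294): £600 to deductible, leaving £694; member's 30% is £208.20. Cost to member: £808.20. OOP to date £808.20.
Claim 2 (£781): deductible met; 30% of £781 = £234.30. Cost to member: £234.30. OOP to date £1,042.50.
Claim 3 (£2,245): deductible met; 30% of £2,245 = £673.50. Adding that to £1,042.50 gives £1,716, past the £1,300 cap; member pays only £1,300 − £1,042.50 = £257.50.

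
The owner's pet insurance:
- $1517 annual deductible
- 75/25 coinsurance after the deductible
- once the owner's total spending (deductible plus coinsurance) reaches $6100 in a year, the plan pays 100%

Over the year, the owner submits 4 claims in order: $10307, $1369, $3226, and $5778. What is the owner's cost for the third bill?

$806.50

Bill 1, $10307: $1517 to deductible, leaving $8790; coinsurance $8790 × 25% = $2197.50. Cost to owner: $3714.50. OOP to date $3714.50.
Bill 2, $1369: deductible met; 25% of $1369 = $342.25. Owner owes $342.25 (running OOP $4056.75).
Bill 3, $3226: deductible met; 25% of $3226 = $806.50. Owner pays $806.50; OOP now $4863.25.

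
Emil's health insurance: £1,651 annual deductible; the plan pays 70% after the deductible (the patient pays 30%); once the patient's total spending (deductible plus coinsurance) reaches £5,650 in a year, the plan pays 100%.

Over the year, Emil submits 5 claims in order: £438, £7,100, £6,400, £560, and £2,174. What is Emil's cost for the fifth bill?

£144.90

Claim 1 — £438: fully absorbed by the deductible. Patient owes £438 (running OOP £438).
Claim 2 — £7,100: deductible takes £1,213, £5,887 remains; 30% of £5,887 = £1,766.10. Patient pays £2,979.10; OOP now £3,417.10.
Claim 3 — £6,400: deductible met; 30% of £6,400 = £1,920. Cost to patient: £1,920. OOP to date £5,337.10.
Claim 4 — £560: 30% coinsurance on £560 = £168. Cost to patient: £168. OOP to date £5,505.10.
Claim 5 — £2,174: 30% coinsurance on £2,174 = £652.20. Adding that to £5,505.10 gives £6,157.30, past the £5,650 cap; patient pays only £5,650 − £5,505.10 = £144.90.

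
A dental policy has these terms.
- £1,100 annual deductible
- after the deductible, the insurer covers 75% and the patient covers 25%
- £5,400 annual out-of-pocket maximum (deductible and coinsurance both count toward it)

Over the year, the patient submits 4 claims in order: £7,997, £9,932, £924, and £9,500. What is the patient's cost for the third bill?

Bill 1, £7,997: deductible takes £1,100, £6,897 remains; coinsurance £6,897 × 25% = £1,724.25. Patient pays £2,824.25; OOP now £2,824.25.
Bill 2, £9,932: 25% coinsurance on £9,932 = £2,483. Patient pays £2,483; OOP now £5,307.25.
Bill 3, £924: deductible already satisfied, so patient's share is 25% × £924 = £231. That would push OOP to £5,538.25, over the £5,400 cap, so patient pays £5,400 − £5,307.25 = £92.75.

£92.75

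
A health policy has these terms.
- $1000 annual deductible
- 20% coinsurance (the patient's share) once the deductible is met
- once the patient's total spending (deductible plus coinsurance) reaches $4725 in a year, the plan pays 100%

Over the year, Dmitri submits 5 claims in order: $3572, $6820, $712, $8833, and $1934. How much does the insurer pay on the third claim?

Bill 1, $3572: deductible takes $1000, $2572 remains; coinsurance $2572 × 20% = $514.40. Cost to patient: $1514.40. OOP to date $1514.40. Plan pays $3572 − $1514.40 = $2057.60.
Bill 2, $6820: 20% coinsurance on $6820 = $1364. Patient owes $1364 (running OOP $2878.40). Insurer: $6820 − $1364 = $5456.
Bill 3, $712: deductible met; 20% of $712 = $142.40. Patient pays $142.40; OOP now $3020.80. Plan pays $712 − $142.40 = $569.60.

$569.60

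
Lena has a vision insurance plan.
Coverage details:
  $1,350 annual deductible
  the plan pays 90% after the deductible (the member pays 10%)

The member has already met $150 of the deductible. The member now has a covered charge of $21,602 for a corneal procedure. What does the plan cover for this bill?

$18,361.80

Remaining deductible: $1,350 − $150 = $1,200.
That leaves $21,602 − $1,200 = $20,402 for coinsurance.
Coinsurance: $20,402 × 10% = $2,040.20.
So the member owes $1,200 + $2,040.20 = $3,240.20.
Insurer pays the balance: $21,602 − $3,240.20 = $18,361.80.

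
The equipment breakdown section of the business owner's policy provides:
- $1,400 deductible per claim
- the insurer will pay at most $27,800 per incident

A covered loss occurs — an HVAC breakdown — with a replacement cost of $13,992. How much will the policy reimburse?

After the deductible, $13,992 − $1,400 = $12,592 remains.
$12,592 ≤ $27,800, so the limit doesn't bind; insurer pays $12,592.

$12,592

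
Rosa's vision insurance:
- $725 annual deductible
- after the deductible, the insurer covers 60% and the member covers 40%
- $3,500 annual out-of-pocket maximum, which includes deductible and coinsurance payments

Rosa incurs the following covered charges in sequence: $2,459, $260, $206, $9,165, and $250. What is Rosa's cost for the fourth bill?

Bill 1, $2,459: $725 to deductible, leaving $1,734; member's 40% is $693.60. Member pays $1,418.60; OOP now $1,418.60.
Bill 2, $260: 40% coinsurance on $260 = $104. Member owes $104 (running OOP $1,522.60).
Bill 3, $206: deductible met; 40% of $206 = $82.40. Member pays $82.40; OOP now $1,605.
Bill 4, $9,165: 40% coinsurance on $9,165 = $3,666. OOP would hit $5,271 > $3,500, so the cap limits the member to $3,500 − $1,605 = $1,895.

$1,895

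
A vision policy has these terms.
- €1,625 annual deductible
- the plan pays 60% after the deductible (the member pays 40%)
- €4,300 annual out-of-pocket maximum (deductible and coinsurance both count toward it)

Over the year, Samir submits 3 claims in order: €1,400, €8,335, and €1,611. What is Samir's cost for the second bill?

Claim 1 — €1,400: all of it applies to the deductible. Member pays €1,400; OOP now €1,400.
Claim 2 — €8,335: €225 to deductible, leaving €8,110; member's 40% is €3,244. Together that's €225 + €3,244 = €3,469. That would push OOP to €4,869, over the €4,300 cap, so member pays €4,300 − €1,400 = €2,900.

€2,900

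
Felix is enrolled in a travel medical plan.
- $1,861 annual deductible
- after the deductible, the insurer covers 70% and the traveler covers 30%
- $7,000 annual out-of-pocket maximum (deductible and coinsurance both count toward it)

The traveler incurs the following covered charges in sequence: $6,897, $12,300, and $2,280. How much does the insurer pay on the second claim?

#1 ($6,897): $1,861 finishes the deductible; $5,036 goes to coinsurance; 30% of $5,036 = $1,510.80. Traveler owes $3,371.80 (running OOP $3,371.80). Insurer: $6,897 − $3,371.80 = $3,525.20.
#2 ($12,300): deductible already satisfied, so traveler's share is 30% × $12,300 = $3,690. That would push OOP to $7,061.80, over the $7,000 cap, so traveler pays $7,000 − $3,371.80 = $3,628.20. Plan pays $12,300 − $3,628.20 = $8,671.80.

$8,671.80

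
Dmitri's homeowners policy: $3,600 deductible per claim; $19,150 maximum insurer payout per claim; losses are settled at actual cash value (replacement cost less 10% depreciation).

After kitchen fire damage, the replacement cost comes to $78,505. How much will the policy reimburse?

$19,150

Depreciate 10%: the covered value is $78,505 × 0.9 = $70,654.50.
After the deductible, $70,654.50 − $3,600 = $67,054.50 remains.
The $19,150 per-incident cap binds; insurer pays $19,150.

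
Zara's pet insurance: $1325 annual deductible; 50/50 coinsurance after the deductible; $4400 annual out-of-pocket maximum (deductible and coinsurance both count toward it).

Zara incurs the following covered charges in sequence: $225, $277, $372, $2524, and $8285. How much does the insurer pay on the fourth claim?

Bill 1, $225: all of it applies to the deductible. Owner pays $225; OOP now $225. Insurer: $225 − $225 = $0.
Bill 2, $277: all of it applies to the deductible. Cost to owner: $277. OOP to date $502. Insurer: $277 − $277 = $0.
Bill 3, $372: fully absorbed by the deductible. Cost to owner: $372. OOP to date $874. Insurer: $372 − $372 = $0.
Bill 4, $2524: deductible takes $451, $2073 remains; coinsurance $2073 × 50% = $1036.50. Owner pays $1487.50; OOP now $2361.50. Plan pays $2524 − $1487.50 = $1036.50.

$1036.50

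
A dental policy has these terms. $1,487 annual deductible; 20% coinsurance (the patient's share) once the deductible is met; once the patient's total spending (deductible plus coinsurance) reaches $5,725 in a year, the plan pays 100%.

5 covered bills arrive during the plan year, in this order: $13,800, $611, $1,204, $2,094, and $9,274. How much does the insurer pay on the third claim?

#1 ($13,800): deductible takes $1,487, $12,313 remains; patient's 20% is $2,462.60. Cost to patient: $3,949.60. OOP to date $3,949.60. Insurer: $13,800 − $3,949.60 = $9,850.40.
#2 ($611): deductible already satisfied, so patient's share is 20% × $611 = $122.20. Cost to patient: $122.20. OOP to date $4,071.80. Plan pays $611 − $122.20 = $488.80.
#3 ($1,204): deductible already satisfied, so patient's share is 20% × $1,204 = $240.80. Patient pays $240.80; OOP now $4,312.60. Plan pays $1,204 − $240.80 = $963.20.

$963.20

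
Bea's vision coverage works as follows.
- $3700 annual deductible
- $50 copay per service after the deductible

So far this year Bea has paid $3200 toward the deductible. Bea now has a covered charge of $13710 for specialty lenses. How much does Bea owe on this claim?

Remaining deductible: $3700 − $3200 = $500.
After the $500 deductible portion, $13710 − $500 = $13210 is subject to the copay.
Copay on this service: $50.
That puts the member's cost at $500 + $50 = $550.

$550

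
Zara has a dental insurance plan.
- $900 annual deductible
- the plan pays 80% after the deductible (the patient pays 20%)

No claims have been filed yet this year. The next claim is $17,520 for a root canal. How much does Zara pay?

The full $900 deductible is still open; $900 of this bill applies to it.
The remaining $16,620 (= $17,520 − $900) moves to coinsurance.
20% of $16,620 = $3,324 falls to the patient.
Patient responsibility: $900 + $3,324 = $4,224.

$4,224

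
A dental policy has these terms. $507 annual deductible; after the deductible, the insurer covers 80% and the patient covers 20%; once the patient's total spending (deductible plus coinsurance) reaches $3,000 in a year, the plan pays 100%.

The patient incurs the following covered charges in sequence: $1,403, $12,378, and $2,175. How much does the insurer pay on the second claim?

$10,064.20

Bill 1, $1,403: $507 finishes the deductible; $896 goes to coinsurance; 20% of $896 = $179.20. Patient pays $686.20; OOP now $686.20. Plan pays $1,403 − $686.20 = $716.80.
Bill 2, $12,378: deductible met; 20% of $12,378 = $2,475.60. That would push OOP to $3,161.80, over the $3,000 cap, so patient pays $3,000 − $686.20 = $2,313.80. Plan pays $12,378 − $2,313.80 = $10,064.20.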